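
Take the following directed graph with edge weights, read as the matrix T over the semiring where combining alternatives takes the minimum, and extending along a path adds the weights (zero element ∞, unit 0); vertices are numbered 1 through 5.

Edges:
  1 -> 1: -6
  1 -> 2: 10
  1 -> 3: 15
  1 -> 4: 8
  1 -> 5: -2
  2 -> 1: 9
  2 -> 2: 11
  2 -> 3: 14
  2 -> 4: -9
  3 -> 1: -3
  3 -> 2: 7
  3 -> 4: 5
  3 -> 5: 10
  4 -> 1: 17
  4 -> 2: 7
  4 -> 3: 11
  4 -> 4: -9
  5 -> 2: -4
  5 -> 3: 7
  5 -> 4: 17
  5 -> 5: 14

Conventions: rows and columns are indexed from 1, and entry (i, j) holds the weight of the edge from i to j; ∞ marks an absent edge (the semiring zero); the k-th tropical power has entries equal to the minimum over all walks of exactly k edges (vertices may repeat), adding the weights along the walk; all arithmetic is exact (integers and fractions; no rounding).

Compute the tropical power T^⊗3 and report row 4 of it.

T^⊗2:
  [-12, -6, 5, -1, -8]
  [3, -2, 2, -18, 7]
  [-9, 6, 12, -4, -5]
  [8, -2, 2, -18, 15]
  [4, 7, 10, -13, 17]
T^⊗3:
  [-18, -12, -1, -15, -14]
  [-3, -11, -7, -27, 1]
  [-15, -9, 2, -13, -11]
  [-1, -11, -7, -27, 6]
  [-2, -6, -2, -22, 2]
Answer: row 4 of T^⊗3 = [-1, -11, -7, -27, 6]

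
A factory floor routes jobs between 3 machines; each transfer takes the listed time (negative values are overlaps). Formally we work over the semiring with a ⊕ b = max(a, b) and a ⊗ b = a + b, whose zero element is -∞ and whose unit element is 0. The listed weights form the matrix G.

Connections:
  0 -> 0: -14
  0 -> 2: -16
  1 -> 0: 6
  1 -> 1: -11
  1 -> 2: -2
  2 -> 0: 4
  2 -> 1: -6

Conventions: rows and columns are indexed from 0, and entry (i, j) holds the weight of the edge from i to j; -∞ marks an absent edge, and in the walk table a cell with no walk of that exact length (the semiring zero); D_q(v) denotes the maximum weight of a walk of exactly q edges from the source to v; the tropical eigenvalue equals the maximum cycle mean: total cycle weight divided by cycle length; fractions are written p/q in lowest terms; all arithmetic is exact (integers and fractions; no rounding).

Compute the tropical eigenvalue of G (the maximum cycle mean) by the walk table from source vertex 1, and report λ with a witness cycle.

q=0: [-∞, 0, -∞]
q=1: [6, -11, -2]
q=2: [2, -8, -10]
q=3: [-2, -16, -10]
Optimal cycle mean attained by: cycle 1->2->1, total (-2) + (-6), length 2.
Answer: λ = -4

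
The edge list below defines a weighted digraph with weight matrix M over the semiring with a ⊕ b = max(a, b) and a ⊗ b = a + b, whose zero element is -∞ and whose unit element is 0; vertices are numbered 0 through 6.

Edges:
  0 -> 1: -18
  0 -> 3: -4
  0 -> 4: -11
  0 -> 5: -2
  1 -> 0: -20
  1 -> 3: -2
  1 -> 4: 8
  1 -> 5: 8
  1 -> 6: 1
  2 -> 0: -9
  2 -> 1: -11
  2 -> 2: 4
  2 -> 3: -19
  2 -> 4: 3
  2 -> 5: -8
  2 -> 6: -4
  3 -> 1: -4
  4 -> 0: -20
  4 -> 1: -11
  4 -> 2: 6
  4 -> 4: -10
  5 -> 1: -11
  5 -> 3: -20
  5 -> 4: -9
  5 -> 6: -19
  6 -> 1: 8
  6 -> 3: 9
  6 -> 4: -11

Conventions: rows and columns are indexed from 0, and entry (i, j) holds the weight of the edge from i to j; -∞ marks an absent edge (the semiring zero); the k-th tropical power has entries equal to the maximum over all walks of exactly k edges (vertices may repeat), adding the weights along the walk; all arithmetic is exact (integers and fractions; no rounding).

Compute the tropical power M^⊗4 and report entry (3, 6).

M^⊗2:
  [-31, -8, -5, -20, -10, -10, -17]
  [-12, 9, 14, 10, -1, -22, -11]
  [-5, 4, 9, 5, 7, -3, 0]
  [-24, -∞, -∞, -6, 4, 4, -3]
  [-3, -5, 10, -13, 9, -2, 2]
  [-29, -11, -3, -10, -3, -3, -10]
  [-12, 5, -5, 6, 16, 16, 9]
M^⊗3:
  [-14, -9, -1, -8, 0, 0, -7]
  [5, 6, 18, 7, 17, 17, 10]
  [0, 8, 13, 9, 12, 12, 5]
  [-16, 5, 10, 6, -5, -26, -15]
  [1, 10, 15, 11, 13, 3, 6]
  [-12, -2, 3, -1, 0, -3, -7]
  [-4, 17, 22, 18, 13, 13, 6]
M^⊗4:
  [-10, 1, 6, 2, 2, -1, -5]
  [9, 18, 23, 19, 21, 14, 14]
  [4, 13, 18, 14, 16, 16, 9]
  [1, 2, 14, 3, 13, 13, 6]
  [6, 14, 19, 15, 18, 18, 11]
  [-6, 1, 7, 2, 6, 6, -1]
  [13, 14, 26, 15, 25, 25, 18]
Key observation: the optimum is the walk 3->1->4->2->6, with weight (-4) + 8 + 6 + (-4) = 6.
Optimal value attained by: walk 3->1->4->2->6.
Answer: (M^⊗4)[3][6] = 6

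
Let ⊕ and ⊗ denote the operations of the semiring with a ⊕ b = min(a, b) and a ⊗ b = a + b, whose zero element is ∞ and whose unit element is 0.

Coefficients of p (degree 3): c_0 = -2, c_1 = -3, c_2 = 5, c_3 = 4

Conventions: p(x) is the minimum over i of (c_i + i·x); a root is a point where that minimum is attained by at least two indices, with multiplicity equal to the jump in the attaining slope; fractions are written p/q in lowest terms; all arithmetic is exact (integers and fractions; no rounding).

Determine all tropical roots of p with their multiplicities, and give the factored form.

hull edge (i=0, c=-2) to (i=1, c=-3): slope -1, span 1
hull edge (i=1, c=-3) to (i=3, c=4): slope 7/2, span 2
Factored form: p(x) = 4 ⊗ (x ⊕ (-7/2)) ⊗ (x ⊕ (-7/2)) ⊗ (x ⊕ 1)
Answer: roots = -7/2 (mult 2), 1 (mult 1)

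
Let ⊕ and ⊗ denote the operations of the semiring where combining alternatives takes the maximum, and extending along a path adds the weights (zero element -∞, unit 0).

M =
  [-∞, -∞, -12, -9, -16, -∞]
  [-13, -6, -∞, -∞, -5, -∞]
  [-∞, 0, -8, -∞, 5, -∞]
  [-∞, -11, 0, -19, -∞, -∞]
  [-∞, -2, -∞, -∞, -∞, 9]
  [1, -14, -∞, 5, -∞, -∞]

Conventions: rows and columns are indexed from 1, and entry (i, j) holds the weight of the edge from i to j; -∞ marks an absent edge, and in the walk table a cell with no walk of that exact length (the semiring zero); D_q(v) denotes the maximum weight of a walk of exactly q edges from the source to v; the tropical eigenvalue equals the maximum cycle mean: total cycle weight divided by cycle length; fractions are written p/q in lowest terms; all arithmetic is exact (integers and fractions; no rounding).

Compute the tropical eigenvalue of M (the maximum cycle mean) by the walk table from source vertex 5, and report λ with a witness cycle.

q=0: [-∞, -∞, -∞, -∞, 0, -∞]
q=1: [-∞, -2, -∞, -∞, -∞, 9]
q=2: [10, -5, -∞, 14, -7, -∞]
q=3: [-18, 3, 14, 1, -6, 2]
q=4: [3, 14, 6, 7, 19, 3]
q=5: [4, 17, 7, 8, 11, 28]
q=6: [29, 14, 8, 33, 12, 20]
Optimal cycle mean attained by: cycle 3->5->6->4->3, total 5 + 9 + 5 + 0, length 4.
Answer: λ = 19/4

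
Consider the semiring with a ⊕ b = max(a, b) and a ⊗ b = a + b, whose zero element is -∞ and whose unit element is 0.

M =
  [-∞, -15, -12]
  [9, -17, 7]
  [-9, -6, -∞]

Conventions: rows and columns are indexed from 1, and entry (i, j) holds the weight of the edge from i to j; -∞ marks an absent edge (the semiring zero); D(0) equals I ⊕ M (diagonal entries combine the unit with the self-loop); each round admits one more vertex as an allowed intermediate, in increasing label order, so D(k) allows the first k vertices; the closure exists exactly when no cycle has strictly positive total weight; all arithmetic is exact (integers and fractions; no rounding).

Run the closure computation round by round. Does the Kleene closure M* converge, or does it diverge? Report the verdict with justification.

D(0):
  [0, -15, -12]
  [9, 0, 7]
  [-9, -6, 0]
D(1):
  [0, -15, -12]
  [9, 0, 7]
  [-9, -6, 0]
Detection: at round 2, diagonal entry (3, 3) turns strictly positive.
Key observation: the cycle 3->2->3 has total weight (-6) + 7, which is strictly positive.
Answer: DIVERGES — positive cycle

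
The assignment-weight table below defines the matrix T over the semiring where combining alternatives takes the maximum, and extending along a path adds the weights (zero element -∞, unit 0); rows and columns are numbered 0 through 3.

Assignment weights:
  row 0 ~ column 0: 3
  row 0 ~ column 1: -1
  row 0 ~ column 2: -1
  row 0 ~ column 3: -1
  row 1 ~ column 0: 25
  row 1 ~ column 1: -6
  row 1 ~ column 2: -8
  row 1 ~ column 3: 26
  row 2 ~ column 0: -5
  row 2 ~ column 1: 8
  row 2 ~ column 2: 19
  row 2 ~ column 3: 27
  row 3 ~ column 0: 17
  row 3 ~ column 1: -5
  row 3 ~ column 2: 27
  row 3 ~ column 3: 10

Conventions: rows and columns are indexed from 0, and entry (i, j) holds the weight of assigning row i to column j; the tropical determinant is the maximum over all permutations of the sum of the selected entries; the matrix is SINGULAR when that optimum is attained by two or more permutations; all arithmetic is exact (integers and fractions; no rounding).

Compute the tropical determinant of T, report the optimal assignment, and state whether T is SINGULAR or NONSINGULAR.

σ = (0, 1, 2, 3): 3 + (-6) + 19 + 10 = 26
σ = (0, 1, 3, 2): 3 + (-6) + 27 + 27 = 51
σ = (0, 2, 1, 3): 3 + (-8) + 8 + 10 = 13
σ = (0, 2, 3, 1): 3 + (-8) + 27 + (-5) = 17
σ = (0, 3, 1, 2): 3 + 26 + 8 + 27 = 64
σ = (0, 3, 2, 1): 3 + 26 + 19 + (-5) = 43
σ = (1, 0, 2, 3): (-1) + 25 + 19 + 10 = 53
σ = (1, 0, 3, 2): (-1) + 25 + 27 + 27 = 78
σ = (1, 2, 0, 3): (-1) + (-8) + (-5) + 10 = -4
σ = (1, 2, 3, 0): (-1) + (-8) + 27 + 17 = 35
σ = (1, 3, 0, 2): (-1) + 26 + (-5) + 27 = 47
σ = (1, 3, 2, 0): (-1) + 26 + 19 + 17 = 61
σ = (2, 0, 1, 3): (-1) + 25 + 8 + 10 = 42
σ = (2, 0, 3, 1): (-1) + 25 + 27 + (-5) = 46
σ = (2, 1, 0, 3): (-1) + (-6) + (-5) + 10 = -2
σ = (2, 1, 3, 0): (-1) + (-6) + 27 + 17 = 37
σ = (2, 3, 0, 1): (-1) + 26 + (-5) + (-5) = 15
σ = (2, 3, 1, 0): (-1) + 26 + 8 + 17 = 50
σ = (3, 0, 1, 2): (-1) + 25 + 8 + 27 = 59
σ = (3, 0, 2, 1): (-1) + 25 + 19 + (-5) = 38
σ = (3, 1, 0, 2): (-1) + (-6) + (-5) + 27 = 15
σ = (3, 1, 2, 0): (-1) + (-6) + 19 + 17 = 29
σ = (3, 2, 0, 1): (-1) + (-8) + (-5) + (-5) = -19
σ = (3, 2, 1, 0): (-1) + (-8) + 8 + 17 = 16
Optimal value attained by: σ = (1, 0, 3, 2).
Answer: det⊕(T) = 78; verdict: NONSINGULAR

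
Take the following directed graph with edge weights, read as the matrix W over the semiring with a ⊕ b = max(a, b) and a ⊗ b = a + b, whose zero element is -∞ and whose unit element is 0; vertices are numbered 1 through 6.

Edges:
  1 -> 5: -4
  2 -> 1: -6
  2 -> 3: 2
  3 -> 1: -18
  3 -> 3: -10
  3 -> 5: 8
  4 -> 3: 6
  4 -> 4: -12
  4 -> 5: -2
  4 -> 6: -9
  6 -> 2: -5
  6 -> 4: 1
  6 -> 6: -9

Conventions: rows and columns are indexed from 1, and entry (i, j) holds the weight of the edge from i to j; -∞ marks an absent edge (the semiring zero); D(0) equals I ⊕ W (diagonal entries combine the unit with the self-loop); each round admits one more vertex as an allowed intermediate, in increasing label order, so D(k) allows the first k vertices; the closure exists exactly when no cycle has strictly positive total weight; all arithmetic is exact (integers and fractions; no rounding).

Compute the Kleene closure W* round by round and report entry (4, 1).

D(0):
  [0, -∞, -∞, -∞, -4, -∞]
  [-6, 0, 2, -∞, -∞, -∞]
  [-18, -∞, 0, -∞, 8, -∞]
  [-∞, -∞, 6, 0, -2, -9]
  [-∞, -∞, -∞, -∞, 0, -∞]
  [-∞, -5, -∞, 1, -∞, 0]
D(1):
  [0, -∞, -∞, -∞, -4, -∞]
  [-6, 0, 2, -∞, -10, -∞]
  [-18, -∞, 0, -∞, 8, -∞]
  [-∞, -∞, 6, 0, -2, -9]
  [-∞, -∞, -∞, -∞, 0, -∞]
  [-∞, -5, -∞, 1, -∞, 0]
D(2):
  [0, -∞, -∞, -∞, -4, -∞]
  [-6, 0, 2, -∞, -10, -∞]
  [-18, -∞, 0, -∞, 8, -∞]
  [-∞, -∞, 6, 0, -2, -9]
  [-∞, -∞, -∞, -∞, 0, -∞]
  [-11, -5, -3, 1, -15, 0]
D(3):
  [0, -∞, -∞, -∞, -4, -∞]
  [-6, 0, 2, -∞, 10, -∞]
  [-18, -∞, 0, -∞, 8, -∞]
  [-12, -∞, 6, 0, 14, -9]
  [-∞, -∞, -∞, -∞, 0, -∞]
  [-11, -5, -3, 1, 5, 0]
D(4):
  [0, -∞, -∞, -∞, -4, -∞]
  [-6, 0, 2, -∞, 10, -∞]
  [-18, -∞, 0, -∞, 8, -∞]
  [-12, -∞, 6, 0, 14, -9]
  [-∞, -∞, -∞, -∞, 0, -∞]
  [-11, -5, 7, 1, 15, 0]
D(5):
  [0, -∞, -∞, -∞, -4, -∞]
  [-6, 0, 2, -∞, 10, -∞]
  [-18, -∞, 0, -∞, 8, -∞]
  [-12, -∞, 6, 0, 14, -9]
  [-∞, -∞, -∞, -∞, 0, -∞]
  [-11, -5, 7, 1, 15, 0]
D(6):
  [0, -∞, -∞, -∞, -4, -∞]
  [-6, 0, 2, -∞, 10, -∞]
  [-18, -∞, 0, -∞, 8, -∞]
  [-12, -14, 6, 0, 14, -9]
  [-∞, -∞, -∞, -∞, 0, -∞]
  [-11, -5, 7, 1, 15, 0]
Answer: W*[4][1] = -12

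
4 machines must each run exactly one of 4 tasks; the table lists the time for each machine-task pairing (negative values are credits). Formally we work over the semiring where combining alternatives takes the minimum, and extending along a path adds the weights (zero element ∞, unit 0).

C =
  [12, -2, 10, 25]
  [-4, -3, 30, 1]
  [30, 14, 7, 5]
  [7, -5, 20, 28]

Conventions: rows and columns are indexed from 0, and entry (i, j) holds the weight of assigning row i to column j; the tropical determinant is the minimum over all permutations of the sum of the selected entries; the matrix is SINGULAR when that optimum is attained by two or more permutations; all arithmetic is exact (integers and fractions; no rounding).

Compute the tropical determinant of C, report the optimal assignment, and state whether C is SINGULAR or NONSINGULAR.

σ = (0, 1, 2, 3): 12 + (-3) + 7 + 28 = 44
σ = (0, 1, 3, 2): 12 + (-3) + 5 + 20 = 34
σ = (0, 2, 1, 3): 12 + 30 + 14 + 28 = 84
σ = (0, 2, 3, 1): 12 + 30 + 5 + (-5) = 42
σ = (0, 3, 1, 2): 12 + 1 + 14 + 20 = 47
σ = (0, 3, 2, 1): 12 + 1 + 7 + (-5) = 15
σ = (1, 0, 2, 3): (-2) + (-4) + 7 + 28 = 29
σ = (1, 0, 3, 2): (-2) + (-4) + 5 + 20 = 19
σ = (1, 2, 0, 3): (-2) + 30 + 30 + 28 = 86
σ = (1, 2, 3, 0): (-2) + 30 + 5 + 7 = 40
σ = (1, 3, 0, 2): (-2) + 1 + 30 + 20 = 49
σ = (1, 3, 2, 0): (-2) + 1 + 7 + 7 = 13
σ = (2, 0, 1, 3): 10 + (-4) + 14 + 28 = 48
σ = (2, 0, 3, 1): 10 + (-4) + 5 + (-5) = 6
σ = (2, 1, 0, 3): 10 + (-3) + 30 + 28 = 65
σ = (2, 1, 3, 0): 10 + (-3) + 5 + 7 = 19
σ = (2, 3, 0, 1): 10 + 1 + 30 + (-5) = 36
σ = (2, 3, 1, 0): 10 + 1 + 14 + 7 = 32
σ = (3, 0, 1, 2): 25 + (-4) + 14 + 20 = 55
σ = (3, 0, 2, 1): 25 + (-4) + 7 + (-5) = 23
σ = (3, 1, 0, 2): 25 + (-3) + 30 + 20 = 72
σ = (3, 1, 2, 0): 25 + (-3) + 7 + 7 = 36
σ = (3, 2, 0, 1): 25 + 30 + 30 + (-5) = 80
σ = (3, 2, 1, 0): 25 + 30 + 14 + 7 = 76
Optimal value attained by: σ = (2, 0, 3, 1).
Answer: det⊕(C) = 6; verdict: NONSINGULAR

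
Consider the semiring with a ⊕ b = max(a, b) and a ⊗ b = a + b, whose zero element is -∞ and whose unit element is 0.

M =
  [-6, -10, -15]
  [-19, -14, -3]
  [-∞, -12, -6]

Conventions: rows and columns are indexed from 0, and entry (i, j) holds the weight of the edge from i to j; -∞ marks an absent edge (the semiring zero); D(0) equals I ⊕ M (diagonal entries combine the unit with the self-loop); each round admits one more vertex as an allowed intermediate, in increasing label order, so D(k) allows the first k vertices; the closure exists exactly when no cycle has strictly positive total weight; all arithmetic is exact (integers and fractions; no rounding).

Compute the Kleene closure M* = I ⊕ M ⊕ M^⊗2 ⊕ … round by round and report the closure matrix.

D(0):
  [0, -10, -15]
  [-19, 0, -3]
  [-∞, -12, 0]
D(1):
  [0, -10, -15]
  [-19, 0, -3]
  [-∞, -12, 0]
D(2):
  [0, -10, -13]
  [-19, 0, -3]
  [-31, -12, 0]
D(3):
  [0, -10, -13]
  [-19, 0, -3]
  [-31, -12, 0]
Answer: M* = [[0, -10, -13], [-19, 0, -3], [-31, -12, 0]]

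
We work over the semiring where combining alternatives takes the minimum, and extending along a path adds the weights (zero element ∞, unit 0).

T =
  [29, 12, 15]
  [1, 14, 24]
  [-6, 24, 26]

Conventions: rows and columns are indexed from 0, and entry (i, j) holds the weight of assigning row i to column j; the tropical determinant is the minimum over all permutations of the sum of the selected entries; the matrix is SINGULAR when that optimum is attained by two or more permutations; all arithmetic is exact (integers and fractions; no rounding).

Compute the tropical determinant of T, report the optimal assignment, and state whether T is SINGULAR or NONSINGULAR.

σ = (0, 1, 2): 29 + 14 + 26 = 69
σ = (0, 2, 1): 29 + 24 + 24 = 77
σ = (1, 0, 2): 12 + 1 + 26 = 39
σ = (1, 2, 0): 12 + 24 + (-6) = 30
σ = (2, 0, 1): 15 + 1 + 24 = 40
σ = (2, 1, 0): 15 + 14 + (-6) = 23
Optimal value attained by: σ = (2, 1, 0).
Answer: det⊕(T) = 23; verdict: NONSINGULAR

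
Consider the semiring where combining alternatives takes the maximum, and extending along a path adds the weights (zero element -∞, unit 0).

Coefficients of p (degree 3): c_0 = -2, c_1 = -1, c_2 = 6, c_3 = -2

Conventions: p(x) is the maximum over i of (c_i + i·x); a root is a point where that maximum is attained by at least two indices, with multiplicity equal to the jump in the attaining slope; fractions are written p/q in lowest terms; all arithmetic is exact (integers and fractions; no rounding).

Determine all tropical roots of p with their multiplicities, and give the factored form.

hull edge (i=0, c=-2) to (i=2, c=6): slope 4, span 2
hull edge (i=2, c=6) to (i=3, c=-2): slope -8, span 1
Factored form: p(x) = -2 ⊗ (x ⊕ (-4)) ⊗ (x ⊕ (-4)) ⊗ (x ⊕ 8)
Answer: roots = -4 (mult 2), 8 (mult 1)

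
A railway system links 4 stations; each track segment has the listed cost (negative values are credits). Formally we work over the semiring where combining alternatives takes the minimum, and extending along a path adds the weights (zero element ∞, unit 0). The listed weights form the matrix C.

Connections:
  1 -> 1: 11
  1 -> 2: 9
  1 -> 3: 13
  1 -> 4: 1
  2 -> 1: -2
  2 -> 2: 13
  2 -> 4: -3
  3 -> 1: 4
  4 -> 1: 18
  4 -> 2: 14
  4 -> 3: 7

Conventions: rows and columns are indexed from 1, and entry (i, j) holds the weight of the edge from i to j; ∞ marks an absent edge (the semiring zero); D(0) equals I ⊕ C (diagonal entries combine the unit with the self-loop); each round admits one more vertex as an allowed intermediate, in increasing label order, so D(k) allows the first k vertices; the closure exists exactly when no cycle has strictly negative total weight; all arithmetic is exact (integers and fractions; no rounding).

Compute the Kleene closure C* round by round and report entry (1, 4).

D(0):
  [0, 9, 13, 1]
  [-2, 0, ∞, -3]
  [4, ∞, 0, ∞]
  [18, 14, 7, 0]
D(1):
  [0, 9, 13, 1]
  [-2, 0, 11, -3]
  [4, 13, 0, 5]
  [18, 14, 7, 0]
D(2):
  [0, 9, 13, 1]
  [-2, 0, 11, -3]
  [4, 13, 0, 5]
  [12, 14, 7, 0]
D(3):
  [0, 9, 13, 1]
  [-2, 0, 11, -3]
  [4, 13, 0, 5]
  [11, 14, 7, 0]
D(4):
  [0, 9, 8, 1]
  [-2, 0, 4, -3]
  [4, 13, 0, 5]
  [11, 14, 7, 0]
Answer: C*[1][4] = 1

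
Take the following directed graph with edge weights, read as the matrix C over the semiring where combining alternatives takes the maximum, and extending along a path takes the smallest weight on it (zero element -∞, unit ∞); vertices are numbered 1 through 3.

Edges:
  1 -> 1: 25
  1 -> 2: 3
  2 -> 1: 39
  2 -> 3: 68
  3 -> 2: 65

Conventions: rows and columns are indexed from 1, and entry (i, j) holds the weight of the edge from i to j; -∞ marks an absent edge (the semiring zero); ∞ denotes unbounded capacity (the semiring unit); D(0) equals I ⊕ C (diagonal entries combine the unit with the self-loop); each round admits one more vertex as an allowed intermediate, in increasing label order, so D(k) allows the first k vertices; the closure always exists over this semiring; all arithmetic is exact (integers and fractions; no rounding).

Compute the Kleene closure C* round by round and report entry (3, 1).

D(0):
  [∞, 3, -∞]
  [39, ∞, 68]
  [-∞, 65, ∞]
D(1):
  [∞, 3, -∞]
  [39, ∞, 68]
  [-∞, 65, ∞]
D(2):
  [∞, 3, 3]
  [39, ∞, 68]
  [39, 65, ∞]
D(3):
  [∞, 3, 3]
  [39, ∞, 68]
  [39, 65, ∞]
Answer: C*[3][1] = 39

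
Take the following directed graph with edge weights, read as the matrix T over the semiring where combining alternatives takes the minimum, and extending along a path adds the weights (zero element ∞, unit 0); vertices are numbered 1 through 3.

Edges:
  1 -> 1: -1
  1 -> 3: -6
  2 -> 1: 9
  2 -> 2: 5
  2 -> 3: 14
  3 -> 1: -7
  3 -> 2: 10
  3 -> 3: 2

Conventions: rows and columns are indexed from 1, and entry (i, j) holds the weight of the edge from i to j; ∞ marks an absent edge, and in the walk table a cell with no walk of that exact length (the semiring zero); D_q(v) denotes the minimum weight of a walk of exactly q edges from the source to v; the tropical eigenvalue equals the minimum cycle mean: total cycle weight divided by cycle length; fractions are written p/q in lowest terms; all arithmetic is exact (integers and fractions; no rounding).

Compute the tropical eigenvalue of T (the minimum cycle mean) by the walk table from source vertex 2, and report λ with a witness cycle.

q=0: [∞, 0, ∞]
q=1: [9, 5, 14]
q=2: [7, 10, 3]
q=3: [-4, 13, 1]
Optimal cycle mean attained by: cycle 1->3->1, total (-6) + (-7), length 2.
Answer: λ = -13/2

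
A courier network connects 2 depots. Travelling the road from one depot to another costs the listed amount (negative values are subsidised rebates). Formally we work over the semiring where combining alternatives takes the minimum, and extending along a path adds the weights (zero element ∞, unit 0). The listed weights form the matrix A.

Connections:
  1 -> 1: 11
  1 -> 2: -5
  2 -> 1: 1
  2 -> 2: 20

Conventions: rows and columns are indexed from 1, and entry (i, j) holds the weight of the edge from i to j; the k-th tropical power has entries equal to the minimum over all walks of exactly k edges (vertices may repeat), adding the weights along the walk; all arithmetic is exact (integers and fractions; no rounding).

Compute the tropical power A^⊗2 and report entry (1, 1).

A^⊗2:
  [-4, 6]
  [12, -4]
Key observation: the optimum is the walk 1->2->1, with weight (-5) + 1 = -4.
Optimal value attained by: walk 1->2->1.
Answer: (A^⊗2)[1][1] = -4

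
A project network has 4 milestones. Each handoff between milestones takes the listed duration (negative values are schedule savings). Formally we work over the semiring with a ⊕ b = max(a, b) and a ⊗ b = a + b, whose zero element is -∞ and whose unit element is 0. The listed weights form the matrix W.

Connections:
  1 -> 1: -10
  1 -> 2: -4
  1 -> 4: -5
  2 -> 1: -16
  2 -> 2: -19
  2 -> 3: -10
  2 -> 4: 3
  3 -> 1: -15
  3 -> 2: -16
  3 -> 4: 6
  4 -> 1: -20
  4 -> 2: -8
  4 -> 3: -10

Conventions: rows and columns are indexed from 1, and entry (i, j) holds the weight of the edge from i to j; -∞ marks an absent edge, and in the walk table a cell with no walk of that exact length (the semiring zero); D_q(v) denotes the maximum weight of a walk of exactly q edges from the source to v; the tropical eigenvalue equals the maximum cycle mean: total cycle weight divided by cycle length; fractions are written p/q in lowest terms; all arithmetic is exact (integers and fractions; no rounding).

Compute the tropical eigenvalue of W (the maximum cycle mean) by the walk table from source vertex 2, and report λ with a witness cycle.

q=0: [-∞, 0, -∞, -∞]
q=1: [-16, -19, -10, 3]
q=2: [-17, -5, -7, -4]
q=3: [-21, -12, -14, -1]
q=4: [-21, -9, -11, -8]
Optimal cycle mean attained by: cycle 3->4->3, total 6 + (-10), length 2.
Answer: λ = -2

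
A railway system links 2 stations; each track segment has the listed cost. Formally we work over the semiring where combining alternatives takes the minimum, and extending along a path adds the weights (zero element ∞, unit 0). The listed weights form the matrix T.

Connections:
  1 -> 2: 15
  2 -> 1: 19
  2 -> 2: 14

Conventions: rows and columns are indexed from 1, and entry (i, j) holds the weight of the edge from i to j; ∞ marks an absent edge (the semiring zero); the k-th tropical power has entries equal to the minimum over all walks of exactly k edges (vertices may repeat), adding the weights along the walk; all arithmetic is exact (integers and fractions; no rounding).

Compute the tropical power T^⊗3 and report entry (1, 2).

T^⊗2:
  [34, 29]
  [33, 28]
T^⊗3:
  [48, 43]
  [47, 42]
Key observation: the optimum is the walk 1->2->2->2, with weight 15 + 14 + 14 = 43.
Optimal value attained by: walk 1->2->2->2.
Answer: (T^⊗3)[1][2] = 43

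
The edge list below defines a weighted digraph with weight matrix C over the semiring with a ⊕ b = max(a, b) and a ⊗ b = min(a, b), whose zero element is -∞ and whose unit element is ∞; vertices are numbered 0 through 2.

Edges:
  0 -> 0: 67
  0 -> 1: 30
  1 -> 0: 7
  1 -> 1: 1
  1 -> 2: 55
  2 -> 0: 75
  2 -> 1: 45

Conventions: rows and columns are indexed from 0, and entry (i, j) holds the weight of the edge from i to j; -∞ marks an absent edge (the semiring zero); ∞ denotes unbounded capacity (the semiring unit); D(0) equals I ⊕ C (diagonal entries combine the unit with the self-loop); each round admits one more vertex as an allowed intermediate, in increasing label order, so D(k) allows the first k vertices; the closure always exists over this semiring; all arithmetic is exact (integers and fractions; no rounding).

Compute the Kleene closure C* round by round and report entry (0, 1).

D(0):
  [∞, 30, -∞]
  [7, ∞, 55]
  [75, 45, ∞]
D(1):
  [∞, 30, -∞]
  [7, ∞, 55]
  [75, 45, ∞]
D(2):
  [∞, 30, 30]
  [7, ∞, 55]
  [75, 45, ∞]
D(3):
  [∞, 30, 30]
  [55, ∞, 55]
  [75, 45, ∞]
Answer: C*[0][1] = 30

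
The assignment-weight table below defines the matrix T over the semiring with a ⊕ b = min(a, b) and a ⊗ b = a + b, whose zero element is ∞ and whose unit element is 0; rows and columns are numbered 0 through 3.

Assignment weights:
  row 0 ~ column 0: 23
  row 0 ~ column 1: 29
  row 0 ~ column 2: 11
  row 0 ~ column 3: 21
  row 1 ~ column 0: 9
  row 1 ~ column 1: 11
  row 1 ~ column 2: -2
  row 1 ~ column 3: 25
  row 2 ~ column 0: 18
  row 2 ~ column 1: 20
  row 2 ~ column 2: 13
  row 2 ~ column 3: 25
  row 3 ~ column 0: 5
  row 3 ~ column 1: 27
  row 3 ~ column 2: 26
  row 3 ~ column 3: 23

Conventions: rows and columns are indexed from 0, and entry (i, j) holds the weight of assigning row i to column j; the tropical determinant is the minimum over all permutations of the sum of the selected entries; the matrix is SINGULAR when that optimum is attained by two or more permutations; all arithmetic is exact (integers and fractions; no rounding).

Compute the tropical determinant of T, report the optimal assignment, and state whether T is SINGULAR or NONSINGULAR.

σ = (0, 1, 2, 3): 23 + 11 + 13 + 23 = 70
σ = (0, 1, 3, 2): 23 + 11 + 25 + 26 = 85
σ = (0, 2, 1, 3): 23 + (-2) + 20 + 23 = 64
σ = (0, 2, 3, 1): 23 + (-2) + 25 + 27 = 73
σ = (0, 3, 1, 2): 23 + 25 + 20 + 26 = 94
σ = (0, 3, 2, 1): 23 + 25 + 13 + 27 = 88
σ = (1, 0, 2, 3): 29 + 9 + 13 + 23 = 74
σ = (1, 0, 3, 2): 29 + 9 + 25 + 26 = 89
σ = (1, 2, 0, 3): 29 + (-2) + 18 + 23 = 68
σ = (1, 2, 3, 0): 29 + (-2) + 25 + 5 = 57
σ = (1, 3, 0, 2): 29 + 25 + 18 + 26 = 98
σ = (1, 3, 2, 0): 29 + 25 + 13 + 5 = 72
σ = (2, 0, 1, 3): 11 + 9 + 20 + 23 = 63
σ = (2, 0, 3, 1): 11 + 9 + 25 + 27 = 72
σ = (2, 1, 0, 3): 11 + 11 + 18 + 23 = 63
σ = (2, 1, 3, 0): 11 + 11 + 25 + 5 = 52
σ = (2, 3, 0, 1): 11 + 25 + 18 + 27 = 81
σ = (2, 3, 1, 0): 11 + 25 + 20 + 5 = 61
σ = (3, 0, 1, 2): 21 + 9 + 20 + 26 = 76
σ = (3, 0, 2, 1): 21 + 9 + 13 + 27 = 70
σ = (3, 1, 0, 2): 21 + 11 + 18 + 26 = 76
σ = (3, 1, 2, 0): 21 + 11 + 13 + 5 = 50
σ = (3, 2, 0, 1): 21 + (-2) + 18 + 27 = 64
σ = (3, 2, 1, 0): 21 + (-2) + 20 + 5 = 44
Optimal value attained by: σ = (3, 2, 1, 0).
Answer: det⊕(T) = 44; verdict: NONSINGULAR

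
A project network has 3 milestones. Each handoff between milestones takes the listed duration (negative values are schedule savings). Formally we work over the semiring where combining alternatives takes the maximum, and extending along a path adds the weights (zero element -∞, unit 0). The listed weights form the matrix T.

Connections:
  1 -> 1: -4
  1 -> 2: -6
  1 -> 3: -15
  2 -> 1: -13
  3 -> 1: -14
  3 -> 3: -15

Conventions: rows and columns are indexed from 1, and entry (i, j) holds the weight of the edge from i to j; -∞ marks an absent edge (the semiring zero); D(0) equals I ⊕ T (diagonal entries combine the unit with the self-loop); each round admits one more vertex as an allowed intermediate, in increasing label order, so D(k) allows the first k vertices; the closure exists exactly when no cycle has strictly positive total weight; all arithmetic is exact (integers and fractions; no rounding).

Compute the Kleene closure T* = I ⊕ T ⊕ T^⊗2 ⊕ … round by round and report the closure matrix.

D(0):
  [0, -6, -15]
  [-13, 0, -∞]
  [-14, -∞, 0]
D(1):
  [0, -6, -15]
  [-13, 0, -28]
  [-14, -20, 0]
D(2):
  [0, -6, -15]
  [-13, 0, -28]
  [-14, -20, 0]
D(3):
  [0, -6, -15]
  [-13, 0, -28]
  [-14, -20, 0]
Answer: T* = [[0, -6, -15], [-13, 0, -28], [-14, -20, 0]]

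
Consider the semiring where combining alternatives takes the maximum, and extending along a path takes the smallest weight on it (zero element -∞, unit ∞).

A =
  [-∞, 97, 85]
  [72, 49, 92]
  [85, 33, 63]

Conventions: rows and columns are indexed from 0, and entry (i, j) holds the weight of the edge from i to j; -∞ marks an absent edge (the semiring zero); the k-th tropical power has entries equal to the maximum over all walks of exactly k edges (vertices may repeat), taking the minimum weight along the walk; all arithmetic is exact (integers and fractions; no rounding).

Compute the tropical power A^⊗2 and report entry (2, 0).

A^⊗2:
  [85, 49, 92]
  [85, 72, 72]
  [63, 85, 85]
Key observation: the optimum is the walk 2->2->0, with weight 63 min 85 = 63.
Optimal value attained by: walk 2->2->0.
Answer: (A^⊗2)[2][0] = 63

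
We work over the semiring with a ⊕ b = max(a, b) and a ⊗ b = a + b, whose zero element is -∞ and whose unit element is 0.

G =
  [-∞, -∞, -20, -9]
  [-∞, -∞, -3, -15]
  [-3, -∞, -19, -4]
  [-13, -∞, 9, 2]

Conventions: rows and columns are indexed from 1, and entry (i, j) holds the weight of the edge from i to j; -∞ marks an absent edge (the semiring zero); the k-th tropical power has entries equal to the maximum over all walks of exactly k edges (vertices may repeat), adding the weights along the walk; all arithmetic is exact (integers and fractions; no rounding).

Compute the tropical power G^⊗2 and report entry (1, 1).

G^⊗2:
  [-22, -∞, 0, -7]
  [-6, -∞, -6, -7]
  [-17, -∞, 5, -2]
  [6, -∞, 11, 5]
Key observation: the optimum is the walk 1->4->1, with weight (-9) + (-13) = -22.
Optimal value attained by: walk 1->4->1.
Answer: (G^⊗2)[1][1] = -22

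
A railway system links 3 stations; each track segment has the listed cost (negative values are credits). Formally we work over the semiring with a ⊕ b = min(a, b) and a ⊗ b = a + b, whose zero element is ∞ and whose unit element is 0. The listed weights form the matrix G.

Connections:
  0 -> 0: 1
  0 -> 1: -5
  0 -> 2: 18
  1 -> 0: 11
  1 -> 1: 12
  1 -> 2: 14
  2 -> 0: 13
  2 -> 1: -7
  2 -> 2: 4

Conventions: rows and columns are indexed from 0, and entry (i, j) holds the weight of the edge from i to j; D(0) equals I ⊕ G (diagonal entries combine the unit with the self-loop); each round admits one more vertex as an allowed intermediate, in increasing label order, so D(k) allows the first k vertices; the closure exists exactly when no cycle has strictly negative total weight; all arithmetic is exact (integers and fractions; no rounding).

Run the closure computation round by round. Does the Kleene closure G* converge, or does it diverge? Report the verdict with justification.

D(0):
  [0, -5, 18]
  [11, 0, 14]
  [13, -7, 0]
D(1):
  [0, -5, 18]
  [11, 0, 14]
  [13, -7, 0]
D(2):
  [0, -5, 9]
  [11, 0, 14]
  [4, -7, 0]
D(3):
  [0, -5, 9]
  [11, 0, 14]
  [4, -7, 0]
Key observation: every diagonal entry stays at the unit through all rounds, so no improving cycle exists.
Answer: CONVERGES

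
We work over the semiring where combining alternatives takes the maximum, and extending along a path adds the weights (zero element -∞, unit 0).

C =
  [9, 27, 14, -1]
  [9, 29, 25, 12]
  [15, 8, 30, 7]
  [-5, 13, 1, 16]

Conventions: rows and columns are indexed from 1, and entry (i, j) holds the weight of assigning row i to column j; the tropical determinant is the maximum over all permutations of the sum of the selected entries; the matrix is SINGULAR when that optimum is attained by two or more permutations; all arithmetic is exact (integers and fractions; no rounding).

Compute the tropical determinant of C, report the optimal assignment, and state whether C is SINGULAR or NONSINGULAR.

σ = (1, 2, 3, 4): 9 + 29 + 30 + 16 = 84
σ = (1, 2, 4, 3): 9 + 29 + 7 + 1 = 46
σ = (1, 3, 2, 4): 9 + 25 + 8 + 16 = 58
σ = (1, 3, 4, 2): 9 + 25 + 7 + 13 = 54
σ = (1, 4, 2, 3): 9 + 12 + 8 + 1 = 30
σ = (1, 4, 3, 2): 9 + 12 + 30 + 13 = 64
σ = (2, 1, 3, 4): 27 + 9 + 30 + 16 = 82
σ = (2, 1, 4, 3): 27 + 9 + 7 + 1 = 44
σ = (2, 3, 1, 4): 27 + 25 + 15 + 16 = 83
σ = (2, 3, 4, 1): 27 + 25 + 7 + (-5) = 54
σ = (2, 4, 1, 3): 27 + 12 + 15 + 1 = 55
σ = (2, 4, 3, 1): 27 + 12 + 30 + (-5) = 64
σ = (3, 1, 2, 4): 14 + 9 + 8 + 16 = 47
σ = (3, 1, 4, 2): 14 + 9 + 7 + 13 = 43
σ = (3, 2, 1, 4): 14 + 29 + 15 + 16 = 74
σ = (3, 2, 4, 1): 14 + 29 + 7 + (-5) = 45
σ = (3, 4, 1, 2): 14 + 12 + 15 + 13 = 54
σ = (3, 4, 2, 1): 14 + 12 + 8 + (-5) = 29
σ = (4, 1, 2, 3): (-1) + 9 + 8 + 1 = 17
σ = (4, 1, 3, 2): (-1) + 9 + 30 + 13 = 51
σ = (4, 2, 1, 3): (-1) + 29 + 15 + 1 = 44
σ = (4, 2, 3, 1): (-1) + 29 + 30 + (-5) = 53
σ = (4, 3, 1, 2): (-1) + 25 + 15 + 13 = 52
σ = (4, 3, 2, 1): (-1) + 25 + 8 + (-5) = 27
Optimal value attained by: σ = (1, 2, 3, 4).
Answer: det⊕(C) = 84; verdict: NONSINGULAR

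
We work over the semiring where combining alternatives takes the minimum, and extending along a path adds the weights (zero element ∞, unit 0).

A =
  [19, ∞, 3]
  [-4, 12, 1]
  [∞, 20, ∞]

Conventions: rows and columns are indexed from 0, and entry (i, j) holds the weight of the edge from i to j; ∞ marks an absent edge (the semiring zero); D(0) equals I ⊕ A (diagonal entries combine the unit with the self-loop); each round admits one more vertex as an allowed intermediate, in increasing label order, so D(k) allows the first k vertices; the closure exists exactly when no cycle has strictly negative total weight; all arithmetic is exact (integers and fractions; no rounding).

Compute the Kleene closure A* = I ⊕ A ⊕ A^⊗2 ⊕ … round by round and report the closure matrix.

D(0):
  [0, ∞, 3]
  [-4, 0, 1]
  [∞, 20, 0]
D(1):
  [0, ∞, 3]
  [-4, 0, -1]
  [∞, 20, 0]
D(2):
  [0, ∞, 3]
  [-4, 0, -1]
  [16, 20, 0]
D(3):
  [0, 23, 3]
  [-4, 0, -1]
  [16, 20, 0]
Answer: A* = [[0, 23, 3], [-4, 0, -1], [16, 20, 0]]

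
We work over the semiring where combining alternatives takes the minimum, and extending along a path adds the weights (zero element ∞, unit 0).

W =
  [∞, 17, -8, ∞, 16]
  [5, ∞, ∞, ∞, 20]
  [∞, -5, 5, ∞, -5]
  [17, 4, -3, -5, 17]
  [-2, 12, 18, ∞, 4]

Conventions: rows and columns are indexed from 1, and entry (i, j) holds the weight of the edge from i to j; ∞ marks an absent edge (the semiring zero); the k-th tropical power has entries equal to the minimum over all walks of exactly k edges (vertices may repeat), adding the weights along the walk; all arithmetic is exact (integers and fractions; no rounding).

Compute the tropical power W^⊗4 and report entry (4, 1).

W^⊗2:
  [14, -13, -3, ∞, -13]
  [18, 22, -3, ∞, 21]
  [-7, 0, 10, ∞, -1]
  [9, -8, -8, -10, -8]
  [2, 13, -10, ∞, 8]
W^⊗3:
  [-15, -8, 2, ∞, -9]
  [19, -8, 2, ∞, -8]
  [-3, 5, -15, ∞, 3]
  [-10, -13, -13, -15, -13]
  [6, -15, -6, ∞, -15]
W^⊗4:
  [-11, -3, -23, ∞, -5]
  [-10, -3, 7, ∞, -4]
  [1, -20, -11, ∞, -20]
  [-15, -18, -18, -20, -18]
  [-17, -11, -2, ∞, -11]
Key observation: the optimum is the walk 4->4->3->5->1, with weight (-5) + (-3) + (-5) + (-2) = -15.
Optimal value attained by: walk 4->4->3->5->1.
Answer: (W^⊗4)[4][1] = -15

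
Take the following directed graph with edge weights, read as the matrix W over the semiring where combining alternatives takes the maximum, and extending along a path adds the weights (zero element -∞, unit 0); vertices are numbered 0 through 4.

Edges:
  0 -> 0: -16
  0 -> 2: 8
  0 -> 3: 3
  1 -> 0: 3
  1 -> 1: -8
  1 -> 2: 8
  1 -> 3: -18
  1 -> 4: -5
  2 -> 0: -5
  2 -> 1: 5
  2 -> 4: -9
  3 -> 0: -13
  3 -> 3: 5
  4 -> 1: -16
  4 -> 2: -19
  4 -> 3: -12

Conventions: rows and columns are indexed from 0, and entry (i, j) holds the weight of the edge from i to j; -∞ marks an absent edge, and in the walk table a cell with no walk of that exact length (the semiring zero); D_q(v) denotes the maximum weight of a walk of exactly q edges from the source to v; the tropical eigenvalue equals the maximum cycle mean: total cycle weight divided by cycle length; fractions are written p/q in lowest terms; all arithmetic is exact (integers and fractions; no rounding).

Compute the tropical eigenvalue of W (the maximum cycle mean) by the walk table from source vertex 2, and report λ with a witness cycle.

q=0: [-∞, -∞, 0, -∞, -∞]
q=1: [-5, 5, -∞, -∞, -9]
q=2: [8, -3, 13, -2, 0]
q=3: [8, 18, 16, 11, 4]
q=4: [21, 21, 26, 16, 13]
q=5: [24, 31, 29, 24, 17]
Optimal cycle mean attained by: cycle 1->2->1, total 8 + 5, length 2.
Answer: λ = 13/2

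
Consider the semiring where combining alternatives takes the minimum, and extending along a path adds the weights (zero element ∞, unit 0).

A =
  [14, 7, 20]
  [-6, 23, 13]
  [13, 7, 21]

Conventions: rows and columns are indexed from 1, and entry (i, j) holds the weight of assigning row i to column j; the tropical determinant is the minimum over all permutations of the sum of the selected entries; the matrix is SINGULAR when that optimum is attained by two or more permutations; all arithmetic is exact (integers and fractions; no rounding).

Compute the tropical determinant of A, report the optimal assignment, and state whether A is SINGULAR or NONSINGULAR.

σ = (1, 2, 3): 14 + 23 + 21 = 58
σ = (1, 3, 2): 14 + 13 + 7 = 34
σ = (2, 1, 3): 7 + (-6) + 21 = 22
σ = (2, 3, 1): 7 + 13 + 13 = 33
σ = (3, 1, 2): 20 + (-6) + 7 = 21
σ = (3, 2, 1): 20 + 23 + 13 = 56
Optimal value attained by: σ = (3, 1, 2).
Answer: det⊕(A) = 21; verdict: NONSINGULAR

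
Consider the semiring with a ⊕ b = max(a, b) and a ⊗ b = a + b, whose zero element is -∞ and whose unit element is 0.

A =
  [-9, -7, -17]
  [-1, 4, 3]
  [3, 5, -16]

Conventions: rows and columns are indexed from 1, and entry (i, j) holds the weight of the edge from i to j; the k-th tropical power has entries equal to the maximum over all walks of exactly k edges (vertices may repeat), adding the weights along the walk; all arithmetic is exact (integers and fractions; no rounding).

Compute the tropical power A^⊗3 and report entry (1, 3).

A^⊗2:
  [-8, -3, -4]
  [6, 8, 7]
  [4, 9, 8]
A^⊗3:
  [-1, 1, 0]
  [10, 12, 11]
  [11, 13, 12]
Key observation: the optimum is the walk 1->2->2->3, with weight (-7) + 4 + 3 = 0.
Optimal value attained by: walk 1->2->2->3.
Answer: (A^⊗3)[1][3] = 0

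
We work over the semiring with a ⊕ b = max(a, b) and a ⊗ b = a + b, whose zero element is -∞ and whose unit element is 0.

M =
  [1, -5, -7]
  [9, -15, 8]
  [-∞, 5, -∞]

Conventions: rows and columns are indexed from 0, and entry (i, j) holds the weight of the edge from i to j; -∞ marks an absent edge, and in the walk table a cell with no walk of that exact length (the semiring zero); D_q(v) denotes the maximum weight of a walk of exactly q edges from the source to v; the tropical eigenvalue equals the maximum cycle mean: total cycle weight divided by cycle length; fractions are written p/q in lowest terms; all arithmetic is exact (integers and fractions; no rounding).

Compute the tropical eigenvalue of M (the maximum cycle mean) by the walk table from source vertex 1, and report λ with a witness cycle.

q=0: [-∞, 0, -∞]
q=1: [9, -15, 8]
q=2: [10, 13, 2]
q=3: [22, 7, 21]
Optimal cycle mean attained by: cycle 1->2->1, total 8 + 5, length 2.
Answer: λ = 13/2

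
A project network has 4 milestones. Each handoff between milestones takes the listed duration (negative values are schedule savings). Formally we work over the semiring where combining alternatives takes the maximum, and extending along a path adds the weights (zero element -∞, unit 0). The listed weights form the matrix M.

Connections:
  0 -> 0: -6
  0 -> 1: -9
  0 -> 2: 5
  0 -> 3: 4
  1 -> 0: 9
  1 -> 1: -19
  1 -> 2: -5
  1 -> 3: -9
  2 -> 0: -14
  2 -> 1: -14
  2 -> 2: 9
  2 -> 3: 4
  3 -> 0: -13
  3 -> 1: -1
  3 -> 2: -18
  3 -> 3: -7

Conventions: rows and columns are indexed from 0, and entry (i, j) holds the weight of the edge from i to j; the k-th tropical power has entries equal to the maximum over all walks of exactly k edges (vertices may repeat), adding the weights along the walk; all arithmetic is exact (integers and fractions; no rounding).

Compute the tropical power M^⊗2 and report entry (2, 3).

M^⊗2:
  [0, 3, 14, 9]
  [3, 0, 14, 13]
  [-5, 3, 18, 13]
  [8, -8, -6, -9]
Key observation: the optimum is the walk 2->2->3, with weight 9 + 4 = 13.
Optimal value attained by: walk 2->2->3.
Answer: (M^⊗2)[2][3] = 13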